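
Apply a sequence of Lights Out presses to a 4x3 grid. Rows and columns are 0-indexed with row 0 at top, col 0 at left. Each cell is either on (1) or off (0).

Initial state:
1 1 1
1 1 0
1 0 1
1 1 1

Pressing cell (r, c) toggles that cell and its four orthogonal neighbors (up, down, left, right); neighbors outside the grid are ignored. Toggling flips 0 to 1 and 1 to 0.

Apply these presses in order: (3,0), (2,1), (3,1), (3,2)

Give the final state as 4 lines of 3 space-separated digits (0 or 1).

Answer: 1 1 1
1 0 0
1 0 1
1 1 1

Derivation:
After press 1 at (3,0):
1 1 1
1 1 0
0 0 1
0 0 1

After press 2 at (2,1):
1 1 1
1 0 0
1 1 0
0 1 1

After press 3 at (3,1):
1 1 1
1 0 0
1 0 0
1 0 0

After press 4 at (3,2):
1 1 1
1 0 0
1 0 1
1 1 1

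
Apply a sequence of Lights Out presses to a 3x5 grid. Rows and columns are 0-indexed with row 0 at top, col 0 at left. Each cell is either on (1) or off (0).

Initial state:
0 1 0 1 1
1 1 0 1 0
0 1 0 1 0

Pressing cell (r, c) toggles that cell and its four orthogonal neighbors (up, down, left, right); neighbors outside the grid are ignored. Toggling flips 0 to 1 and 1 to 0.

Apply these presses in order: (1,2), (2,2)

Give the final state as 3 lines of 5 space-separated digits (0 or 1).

Answer: 0 1 1 1 1
1 0 0 0 0
0 0 0 0 0

Derivation:
After press 1 at (1,2):
0 1 1 1 1
1 0 1 0 0
0 1 1 1 0

After press 2 at (2,2):
0 1 1 1 1
1 0 0 0 0
0 0 0 0 0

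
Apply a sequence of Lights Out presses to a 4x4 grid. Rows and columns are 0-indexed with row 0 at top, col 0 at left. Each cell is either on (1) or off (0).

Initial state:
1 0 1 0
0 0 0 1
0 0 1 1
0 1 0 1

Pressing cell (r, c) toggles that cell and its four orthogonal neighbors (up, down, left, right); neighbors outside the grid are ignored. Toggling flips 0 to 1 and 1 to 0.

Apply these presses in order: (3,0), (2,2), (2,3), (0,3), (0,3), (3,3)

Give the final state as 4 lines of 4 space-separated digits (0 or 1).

Answer: 1 0 1 0
0 0 1 0
1 1 1 0
1 0 0 1

Derivation:
After press 1 at (3,0):
1 0 1 0
0 0 0 1
1 0 1 1
1 0 0 1

After press 2 at (2,2):
1 0 1 0
0 0 1 1
1 1 0 0
1 0 1 1

After press 3 at (2,3):
1 0 1 0
0 0 1 0
1 1 1 1
1 0 1 0

After press 4 at (0,3):
1 0 0 1
0 0 1 1
1 1 1 1
1 0 1 0

After press 5 at (0,3):
1 0 1 0
0 0 1 0
1 1 1 1
1 0 1 0

After press 6 at (3,3):
1 0 1 0
0 0 1 0
1 1 1 0
1 0 0 1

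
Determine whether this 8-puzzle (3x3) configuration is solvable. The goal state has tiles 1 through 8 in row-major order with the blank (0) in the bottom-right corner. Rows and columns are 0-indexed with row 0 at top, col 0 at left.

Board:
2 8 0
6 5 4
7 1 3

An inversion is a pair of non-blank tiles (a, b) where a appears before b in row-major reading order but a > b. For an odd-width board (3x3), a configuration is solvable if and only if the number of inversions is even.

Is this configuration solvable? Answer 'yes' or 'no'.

Inversions (pairs i<j in row-major order where tile[i] > tile[j] > 0): 18
18 is even, so the puzzle is solvable.

Answer: yes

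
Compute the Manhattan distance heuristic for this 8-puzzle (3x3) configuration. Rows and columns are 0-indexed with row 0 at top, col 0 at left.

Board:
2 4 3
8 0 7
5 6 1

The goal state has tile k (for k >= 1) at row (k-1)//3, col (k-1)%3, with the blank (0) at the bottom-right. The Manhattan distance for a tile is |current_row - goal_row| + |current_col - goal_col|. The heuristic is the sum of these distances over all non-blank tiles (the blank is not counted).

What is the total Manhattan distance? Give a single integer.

Answer: 16

Derivation:
Tile 2: at (0,0), goal (0,1), distance |0-0|+|0-1| = 1
Tile 4: at (0,1), goal (1,0), distance |0-1|+|1-0| = 2
Tile 3: at (0,2), goal (0,2), distance |0-0|+|2-2| = 0
Tile 8: at (1,0), goal (2,1), distance |1-2|+|0-1| = 2
Tile 7: at (1,2), goal (2,0), distance |1-2|+|2-0| = 3
Tile 5: at (2,0), goal (1,1), distance |2-1|+|0-1| = 2
Tile 6: at (2,1), goal (1,2), distance |2-1|+|1-2| = 2
Tile 1: at (2,2), goal (0,0), distance |2-0|+|2-0| = 4
Sum: 1 + 2 + 0 + 2 + 3 + 2 + 2 + 4 = 16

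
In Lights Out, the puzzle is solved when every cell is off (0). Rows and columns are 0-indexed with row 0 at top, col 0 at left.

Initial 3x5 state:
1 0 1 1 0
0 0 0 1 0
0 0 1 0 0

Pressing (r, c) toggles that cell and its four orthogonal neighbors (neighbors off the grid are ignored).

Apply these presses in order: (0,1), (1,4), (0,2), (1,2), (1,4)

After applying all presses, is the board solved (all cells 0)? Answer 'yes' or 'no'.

Answer: yes

Derivation:
After press 1 at (0,1):
0 1 0 1 0
0 1 0 1 0
0 0 1 0 0

After press 2 at (1,4):
0 1 0 1 1
0 1 0 0 1
0 0 1 0 1

After press 3 at (0,2):
0 0 1 0 1
0 1 1 0 1
0 0 1 0 1

After press 4 at (1,2):
0 0 0 0 1
0 0 0 1 1
0 0 0 0 1

After press 5 at (1,4):
0 0 0 0 0
0 0 0 0 0
0 0 0 0 0

Lights still on: 0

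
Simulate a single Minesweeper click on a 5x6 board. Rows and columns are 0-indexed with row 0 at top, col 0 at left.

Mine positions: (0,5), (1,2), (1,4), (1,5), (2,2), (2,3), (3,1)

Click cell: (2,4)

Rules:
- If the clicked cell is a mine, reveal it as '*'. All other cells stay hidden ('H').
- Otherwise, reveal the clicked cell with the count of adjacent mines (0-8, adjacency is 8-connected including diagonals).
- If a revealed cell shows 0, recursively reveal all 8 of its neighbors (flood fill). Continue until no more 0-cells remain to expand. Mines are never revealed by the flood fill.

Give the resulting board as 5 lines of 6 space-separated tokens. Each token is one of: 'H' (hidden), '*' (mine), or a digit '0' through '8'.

H H H H H H
H H H H H H
H H H H 3 H
H H H H H H
H H H H H H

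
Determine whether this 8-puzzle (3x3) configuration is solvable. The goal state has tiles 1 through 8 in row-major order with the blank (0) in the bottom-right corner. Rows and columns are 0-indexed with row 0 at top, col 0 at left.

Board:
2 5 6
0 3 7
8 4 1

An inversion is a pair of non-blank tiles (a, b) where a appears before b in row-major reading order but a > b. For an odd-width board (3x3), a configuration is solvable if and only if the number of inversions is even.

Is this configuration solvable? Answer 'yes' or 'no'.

Inversions (pairs i<j in row-major order where tile[i] > tile[j] > 0): 13
13 is odd, so the puzzle is not solvable.

Answer: no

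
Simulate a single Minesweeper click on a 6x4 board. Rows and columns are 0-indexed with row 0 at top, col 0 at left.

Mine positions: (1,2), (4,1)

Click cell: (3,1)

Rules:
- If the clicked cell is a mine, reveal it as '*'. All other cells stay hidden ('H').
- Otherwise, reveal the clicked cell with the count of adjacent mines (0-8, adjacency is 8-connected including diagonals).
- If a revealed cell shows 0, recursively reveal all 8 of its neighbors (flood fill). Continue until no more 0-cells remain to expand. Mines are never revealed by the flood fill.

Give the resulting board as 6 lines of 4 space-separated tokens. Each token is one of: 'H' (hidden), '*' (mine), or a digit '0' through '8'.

H H H H
H H H H
H H H H
H 1 H H
H H H H
H H H H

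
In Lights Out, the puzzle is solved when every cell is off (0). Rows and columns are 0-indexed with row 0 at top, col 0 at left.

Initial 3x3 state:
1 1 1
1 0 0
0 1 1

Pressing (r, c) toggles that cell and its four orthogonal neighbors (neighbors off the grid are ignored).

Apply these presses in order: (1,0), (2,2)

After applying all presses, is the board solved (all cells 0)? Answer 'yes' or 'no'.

After press 1 at (1,0):
0 1 1
0 1 0
1 1 1

After press 2 at (2,2):
0 1 1
0 1 1
1 0 0

Lights still on: 5

Answer: no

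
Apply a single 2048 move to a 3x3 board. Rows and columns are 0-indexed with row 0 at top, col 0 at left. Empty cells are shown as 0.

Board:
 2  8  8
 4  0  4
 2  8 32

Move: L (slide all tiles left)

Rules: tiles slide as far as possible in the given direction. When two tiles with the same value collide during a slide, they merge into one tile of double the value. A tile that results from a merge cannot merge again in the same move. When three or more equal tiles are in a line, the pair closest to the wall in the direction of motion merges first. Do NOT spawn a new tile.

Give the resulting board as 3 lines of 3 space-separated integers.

Answer:  2 16  0
 8  0  0
 2  8 32

Derivation:
Slide left:
row 0: [2, 8, 8] -> [2, 16, 0]
row 1: [4, 0, 4] -> [8, 0, 0]
row 2: [2, 8, 32] -> [2, 8, 32]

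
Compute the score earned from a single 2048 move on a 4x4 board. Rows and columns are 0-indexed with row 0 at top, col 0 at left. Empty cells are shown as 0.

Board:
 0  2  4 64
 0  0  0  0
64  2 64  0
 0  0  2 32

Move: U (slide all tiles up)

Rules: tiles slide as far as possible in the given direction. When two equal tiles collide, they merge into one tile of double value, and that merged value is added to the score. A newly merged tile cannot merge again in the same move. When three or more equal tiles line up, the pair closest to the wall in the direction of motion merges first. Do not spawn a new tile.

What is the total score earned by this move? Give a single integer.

Answer: 4

Derivation:
Slide up:
col 0: [0, 0, 64, 0] -> [64, 0, 0, 0]  score +0 (running 0)
col 1: [2, 0, 2, 0] -> [4, 0, 0, 0]  score +4 (running 4)
col 2: [4, 0, 64, 2] -> [4, 64, 2, 0]  score +0 (running 4)
col 3: [64, 0, 0, 32] -> [64, 32, 0, 0]  score +0 (running 4)
Board after move:
64  4  4 64
 0  0 64 32
 0  0  2  0
 0  0  0  0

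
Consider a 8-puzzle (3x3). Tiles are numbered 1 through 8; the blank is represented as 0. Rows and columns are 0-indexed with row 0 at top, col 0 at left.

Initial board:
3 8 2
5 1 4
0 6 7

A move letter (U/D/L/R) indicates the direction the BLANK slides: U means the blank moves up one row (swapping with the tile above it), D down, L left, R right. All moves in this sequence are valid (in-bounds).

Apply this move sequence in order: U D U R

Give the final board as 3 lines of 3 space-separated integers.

After move 1 (U):
3 8 2
0 1 4
5 6 7

After move 2 (D):
3 8 2
5 1 4
0 6 7

After move 3 (U):
3 8 2
0 1 4
5 6 7

After move 4 (R):
3 8 2
1 0 4
5 6 7

Answer: 3 8 2
1 0 4
5 6 7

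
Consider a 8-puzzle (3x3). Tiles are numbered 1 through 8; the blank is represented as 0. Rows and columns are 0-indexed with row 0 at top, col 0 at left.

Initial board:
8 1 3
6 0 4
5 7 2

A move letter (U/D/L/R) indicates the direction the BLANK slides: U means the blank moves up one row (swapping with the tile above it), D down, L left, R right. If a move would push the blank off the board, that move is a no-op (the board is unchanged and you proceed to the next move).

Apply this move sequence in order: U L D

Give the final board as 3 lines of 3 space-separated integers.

Answer: 6 8 3
0 1 4
5 7 2

Derivation:
After move 1 (U):
8 0 3
6 1 4
5 7 2

After move 2 (L):
0 8 3
6 1 4
5 7 2

After move 3 (D):
6 8 3
0 1 4
5 7 2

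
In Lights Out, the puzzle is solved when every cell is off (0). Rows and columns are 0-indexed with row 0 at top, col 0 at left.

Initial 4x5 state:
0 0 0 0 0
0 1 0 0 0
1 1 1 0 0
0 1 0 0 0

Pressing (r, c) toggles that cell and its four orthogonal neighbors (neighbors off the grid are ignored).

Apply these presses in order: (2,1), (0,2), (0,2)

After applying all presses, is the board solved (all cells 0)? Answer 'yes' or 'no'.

After press 1 at (2,1):
0 0 0 0 0
0 0 0 0 0
0 0 0 0 0
0 0 0 0 0

After press 2 at (0,2):
0 1 1 1 0
0 0 1 0 0
0 0 0 0 0
0 0 0 0 0

After press 3 at (0,2):
0 0 0 0 0
0 0 0 0 0
0 0 0 0 0
0 0 0 0 0

Lights still on: 0

Answer: yes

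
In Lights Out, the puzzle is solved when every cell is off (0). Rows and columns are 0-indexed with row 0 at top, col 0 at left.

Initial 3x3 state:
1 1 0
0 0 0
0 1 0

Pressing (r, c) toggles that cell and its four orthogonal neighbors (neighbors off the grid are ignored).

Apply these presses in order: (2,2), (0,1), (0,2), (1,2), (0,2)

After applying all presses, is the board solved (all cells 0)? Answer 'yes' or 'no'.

Answer: yes

Derivation:
After press 1 at (2,2):
1 1 0
0 0 1
0 0 1

After press 2 at (0,1):
0 0 1
0 1 1
0 0 1

After press 3 at (0,2):
0 1 0
0 1 0
0 0 1

After press 4 at (1,2):
0 1 1
0 0 1
0 0 0

After press 5 at (0,2):
0 0 0
0 0 0
0 0 0

Lights still on: 0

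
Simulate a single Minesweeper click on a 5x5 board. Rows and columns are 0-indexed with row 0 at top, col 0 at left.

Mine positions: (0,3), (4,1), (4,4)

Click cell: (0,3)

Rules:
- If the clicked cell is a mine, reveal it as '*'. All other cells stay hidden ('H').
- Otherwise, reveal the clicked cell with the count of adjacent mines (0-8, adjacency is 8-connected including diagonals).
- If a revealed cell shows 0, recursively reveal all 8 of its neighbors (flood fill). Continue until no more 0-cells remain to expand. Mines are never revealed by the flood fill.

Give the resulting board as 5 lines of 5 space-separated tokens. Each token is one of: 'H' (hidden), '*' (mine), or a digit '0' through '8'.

H H H * H
H H H H H
H H H H H
H H H H H
H H H H H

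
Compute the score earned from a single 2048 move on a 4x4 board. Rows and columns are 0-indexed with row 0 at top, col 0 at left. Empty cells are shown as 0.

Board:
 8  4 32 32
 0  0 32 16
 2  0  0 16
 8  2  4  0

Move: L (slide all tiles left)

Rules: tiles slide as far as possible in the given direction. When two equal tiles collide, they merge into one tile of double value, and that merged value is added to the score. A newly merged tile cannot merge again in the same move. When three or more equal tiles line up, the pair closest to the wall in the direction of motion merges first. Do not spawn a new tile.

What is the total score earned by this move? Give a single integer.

Slide left:
row 0: [8, 4, 32, 32] -> [8, 4, 64, 0]  score +64 (running 64)
row 1: [0, 0, 32, 16] -> [32, 16, 0, 0]  score +0 (running 64)
row 2: [2, 0, 0, 16] -> [2, 16, 0, 0]  score +0 (running 64)
row 3: [8, 2, 4, 0] -> [8, 2, 4, 0]  score +0 (running 64)
Board after move:
 8  4 64  0
32 16  0  0
 2 16  0  0
 8  2  4  0

Answer: 64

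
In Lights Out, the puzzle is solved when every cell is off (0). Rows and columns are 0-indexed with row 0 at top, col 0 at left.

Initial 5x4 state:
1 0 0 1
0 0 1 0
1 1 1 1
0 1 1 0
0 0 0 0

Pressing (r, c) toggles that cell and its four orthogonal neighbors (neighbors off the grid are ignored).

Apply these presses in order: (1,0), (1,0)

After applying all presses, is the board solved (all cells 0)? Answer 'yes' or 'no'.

Answer: no

Derivation:
After press 1 at (1,0):
0 0 0 1
1 1 1 0
0 1 1 1
0 1 1 0
0 0 0 0

After press 2 at (1,0):
1 0 0 1
0 0 1 0
1 1 1 1
0 1 1 0
0 0 0 0

Lights still on: 9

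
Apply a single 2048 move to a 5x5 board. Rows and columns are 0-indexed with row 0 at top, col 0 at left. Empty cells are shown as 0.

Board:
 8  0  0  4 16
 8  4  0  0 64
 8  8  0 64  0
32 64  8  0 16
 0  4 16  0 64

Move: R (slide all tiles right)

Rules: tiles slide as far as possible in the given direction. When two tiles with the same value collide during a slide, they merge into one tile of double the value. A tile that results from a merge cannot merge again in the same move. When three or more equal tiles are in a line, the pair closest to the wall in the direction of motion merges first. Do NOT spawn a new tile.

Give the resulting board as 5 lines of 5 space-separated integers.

Slide right:
row 0: [8, 0, 0, 4, 16] -> [0, 0, 8, 4, 16]
row 1: [8, 4, 0, 0, 64] -> [0, 0, 8, 4, 64]
row 2: [8, 8, 0, 64, 0] -> [0, 0, 0, 16, 64]
row 3: [32, 64, 8, 0, 16] -> [0, 32, 64, 8, 16]
row 4: [0, 4, 16, 0, 64] -> [0, 0, 4, 16, 64]

Answer:  0  0  8  4 16
 0  0  8  4 64
 0  0  0 16 64
 0 32 64  8 16
 0  0  4 16 64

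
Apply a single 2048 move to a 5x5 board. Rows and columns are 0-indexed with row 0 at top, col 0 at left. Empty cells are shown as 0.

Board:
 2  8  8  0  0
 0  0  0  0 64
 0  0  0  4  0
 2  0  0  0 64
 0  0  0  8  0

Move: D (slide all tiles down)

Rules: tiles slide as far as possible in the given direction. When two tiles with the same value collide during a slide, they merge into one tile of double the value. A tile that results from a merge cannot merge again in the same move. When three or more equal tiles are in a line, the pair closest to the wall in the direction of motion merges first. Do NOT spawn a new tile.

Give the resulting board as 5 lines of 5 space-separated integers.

Slide down:
col 0: [2, 0, 0, 2, 0] -> [0, 0, 0, 0, 4]
col 1: [8, 0, 0, 0, 0] -> [0, 0, 0, 0, 8]
col 2: [8, 0, 0, 0, 0] -> [0, 0, 0, 0, 8]
col 3: [0, 0, 4, 0, 8] -> [0, 0, 0, 4, 8]
col 4: [0, 64, 0, 64, 0] -> [0, 0, 0, 0, 128]

Answer:   0   0   0   0   0
  0   0   0   0   0
  0   0   0   0   0
  0   0   0   4   0
  4   8   8   8 128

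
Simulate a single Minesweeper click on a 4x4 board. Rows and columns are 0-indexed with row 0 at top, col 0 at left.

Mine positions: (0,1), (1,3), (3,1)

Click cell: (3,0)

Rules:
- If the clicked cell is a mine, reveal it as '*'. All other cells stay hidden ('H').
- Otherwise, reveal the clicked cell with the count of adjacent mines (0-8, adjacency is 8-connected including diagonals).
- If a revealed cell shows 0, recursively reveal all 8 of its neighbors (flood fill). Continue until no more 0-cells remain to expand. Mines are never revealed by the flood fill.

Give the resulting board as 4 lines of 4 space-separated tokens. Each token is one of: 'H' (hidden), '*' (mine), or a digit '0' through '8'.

H H H H
H H H H
H H H H
1 H H H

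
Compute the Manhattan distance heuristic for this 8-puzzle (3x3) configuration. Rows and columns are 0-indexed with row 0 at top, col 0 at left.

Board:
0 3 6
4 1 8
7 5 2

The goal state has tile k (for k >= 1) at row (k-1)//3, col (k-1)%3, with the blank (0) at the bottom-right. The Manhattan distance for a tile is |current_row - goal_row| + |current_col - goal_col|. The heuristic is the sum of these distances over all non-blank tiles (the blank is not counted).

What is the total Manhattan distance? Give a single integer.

Tile 3: at (0,1), goal (0,2), distance |0-0|+|1-2| = 1
Tile 6: at (0,2), goal (1,2), distance |0-1|+|2-2| = 1
Tile 4: at (1,0), goal (1,0), distance |1-1|+|0-0| = 0
Tile 1: at (1,1), goal (0,0), distance |1-0|+|1-0| = 2
Tile 8: at (1,2), goal (2,1), distance |1-2|+|2-1| = 2
Tile 7: at (2,0), goal (2,0), distance |2-2|+|0-0| = 0
Tile 5: at (2,1), goal (1,1), distance |2-1|+|1-1| = 1
Tile 2: at (2,2), goal (0,1), distance |2-0|+|2-1| = 3
Sum: 1 + 1 + 0 + 2 + 2 + 0 + 1 + 3 = 10

Answer: 10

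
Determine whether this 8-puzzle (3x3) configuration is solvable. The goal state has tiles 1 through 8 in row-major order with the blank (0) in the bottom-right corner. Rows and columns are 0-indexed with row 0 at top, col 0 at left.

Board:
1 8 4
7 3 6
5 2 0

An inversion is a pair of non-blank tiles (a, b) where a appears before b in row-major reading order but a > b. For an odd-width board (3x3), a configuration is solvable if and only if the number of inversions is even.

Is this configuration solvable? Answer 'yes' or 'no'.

Answer: yes

Derivation:
Inversions (pairs i<j in row-major order where tile[i] > tile[j] > 0): 16
16 is even, so the puzzle is solvable.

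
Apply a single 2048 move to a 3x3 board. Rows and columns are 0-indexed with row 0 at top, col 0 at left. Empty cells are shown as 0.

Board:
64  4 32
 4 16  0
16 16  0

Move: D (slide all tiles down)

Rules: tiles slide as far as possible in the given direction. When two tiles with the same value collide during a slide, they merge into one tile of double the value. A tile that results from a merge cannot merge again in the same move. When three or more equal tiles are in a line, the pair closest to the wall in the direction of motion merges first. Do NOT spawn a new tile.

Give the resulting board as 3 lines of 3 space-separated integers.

Answer: 64  0  0
 4  4  0
16 32 32

Derivation:
Slide down:
col 0: [64, 4, 16] -> [64, 4, 16]
col 1: [4, 16, 16] -> [0, 4, 32]
col 2: [32, 0, 0] -> [0, 0, 32]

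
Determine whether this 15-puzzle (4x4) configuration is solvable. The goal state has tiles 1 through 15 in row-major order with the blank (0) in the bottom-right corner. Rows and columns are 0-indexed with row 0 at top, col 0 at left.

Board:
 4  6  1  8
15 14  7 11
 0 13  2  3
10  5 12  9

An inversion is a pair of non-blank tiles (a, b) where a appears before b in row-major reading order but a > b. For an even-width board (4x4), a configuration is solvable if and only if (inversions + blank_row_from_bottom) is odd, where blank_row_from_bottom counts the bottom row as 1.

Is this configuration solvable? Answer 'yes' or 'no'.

Answer: yes

Derivation:
Inversions: 47
Blank is in row 2 (0-indexed from top), which is row 2 counting from the bottom (bottom = 1).
47 + 2 = 49, which is odd, so the puzzle is solvable.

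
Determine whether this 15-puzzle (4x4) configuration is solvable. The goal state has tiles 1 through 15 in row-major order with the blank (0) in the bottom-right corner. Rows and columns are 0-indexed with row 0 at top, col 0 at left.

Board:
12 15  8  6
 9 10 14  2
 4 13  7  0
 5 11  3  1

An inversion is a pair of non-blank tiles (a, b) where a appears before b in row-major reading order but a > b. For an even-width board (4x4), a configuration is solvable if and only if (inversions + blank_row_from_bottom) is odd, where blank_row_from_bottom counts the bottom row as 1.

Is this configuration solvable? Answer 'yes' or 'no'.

Answer: no

Derivation:
Inversions: 72
Blank is in row 2 (0-indexed from top), which is row 2 counting from the bottom (bottom = 1).
72 + 2 = 74, which is even, so the puzzle is not solvable.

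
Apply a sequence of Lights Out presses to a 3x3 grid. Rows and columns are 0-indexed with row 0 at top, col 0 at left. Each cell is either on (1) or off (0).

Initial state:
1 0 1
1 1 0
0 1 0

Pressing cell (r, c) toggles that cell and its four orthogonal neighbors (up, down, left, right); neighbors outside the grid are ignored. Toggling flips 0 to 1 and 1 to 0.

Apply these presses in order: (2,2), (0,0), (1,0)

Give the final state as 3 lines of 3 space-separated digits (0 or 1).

After press 1 at (2,2):
1 0 1
1 1 1
0 0 1

After press 2 at (0,0):
0 1 1
0 1 1
0 0 1

After press 3 at (1,0):
1 1 1
1 0 1
1 0 1

Answer: 1 1 1
1 0 1
1 0 1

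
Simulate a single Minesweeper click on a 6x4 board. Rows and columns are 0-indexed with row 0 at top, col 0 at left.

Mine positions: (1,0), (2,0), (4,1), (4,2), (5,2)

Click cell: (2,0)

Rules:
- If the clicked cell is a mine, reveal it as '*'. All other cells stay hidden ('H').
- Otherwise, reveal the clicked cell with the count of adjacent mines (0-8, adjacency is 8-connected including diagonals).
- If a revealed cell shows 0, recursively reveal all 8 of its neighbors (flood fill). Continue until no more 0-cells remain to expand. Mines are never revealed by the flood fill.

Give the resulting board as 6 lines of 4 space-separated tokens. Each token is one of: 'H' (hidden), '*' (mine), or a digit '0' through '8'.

H H H H
H H H H
* H H H
H H H H
H H H H
H H H H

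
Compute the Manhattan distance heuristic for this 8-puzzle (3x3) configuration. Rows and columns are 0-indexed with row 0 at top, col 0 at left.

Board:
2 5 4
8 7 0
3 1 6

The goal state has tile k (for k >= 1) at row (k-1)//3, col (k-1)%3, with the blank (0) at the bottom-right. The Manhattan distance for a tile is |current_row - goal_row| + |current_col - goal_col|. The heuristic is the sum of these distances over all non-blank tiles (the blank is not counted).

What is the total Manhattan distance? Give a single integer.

Answer: 17

Derivation:
Tile 2: at (0,0), goal (0,1), distance |0-0|+|0-1| = 1
Tile 5: at (0,1), goal (1,1), distance |0-1|+|1-1| = 1
Tile 4: at (0,2), goal (1,0), distance |0-1|+|2-0| = 3
Tile 8: at (1,0), goal (2,1), distance |1-2|+|0-1| = 2
Tile 7: at (1,1), goal (2,0), distance |1-2|+|1-0| = 2
Tile 3: at (2,0), goal (0,2), distance |2-0|+|0-2| = 4
Tile 1: at (2,1), goal (0,0), distance |2-0|+|1-0| = 3
Tile 6: at (2,2), goal (1,2), distance |2-1|+|2-2| = 1
Sum: 1 + 1 + 3 + 2 + 2 + 4 + 3 + 1 = 17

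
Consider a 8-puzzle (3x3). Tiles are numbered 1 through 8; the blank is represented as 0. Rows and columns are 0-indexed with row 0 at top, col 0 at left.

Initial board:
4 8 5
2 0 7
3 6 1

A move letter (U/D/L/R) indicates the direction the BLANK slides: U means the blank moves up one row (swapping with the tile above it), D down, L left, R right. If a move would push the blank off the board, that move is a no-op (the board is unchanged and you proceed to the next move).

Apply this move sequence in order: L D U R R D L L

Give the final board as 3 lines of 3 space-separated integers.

Answer: 4 8 5
2 7 1
0 3 6

Derivation:
After move 1 (L):
4 8 5
0 2 7
3 6 1

After move 2 (D):
4 8 5
3 2 7
0 6 1

After move 3 (U):
4 8 5
0 2 7
3 6 1

After move 4 (R):
4 8 5
2 0 7
3 6 1

After move 5 (R):
4 8 5
2 7 0
3 6 1

After move 6 (D):
4 8 5
2 7 1
3 6 0

After move 7 (L):
4 8 5
2 7 1
3 0 6

After move 8 (L):
4 8 5
2 7 1
0 3 6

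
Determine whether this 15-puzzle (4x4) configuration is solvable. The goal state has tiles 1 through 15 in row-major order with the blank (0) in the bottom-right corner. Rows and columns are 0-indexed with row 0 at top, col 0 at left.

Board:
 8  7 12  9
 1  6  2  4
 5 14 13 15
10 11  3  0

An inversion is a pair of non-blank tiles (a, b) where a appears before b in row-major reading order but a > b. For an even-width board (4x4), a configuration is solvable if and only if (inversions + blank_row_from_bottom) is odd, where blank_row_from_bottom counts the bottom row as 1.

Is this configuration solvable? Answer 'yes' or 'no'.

Inversions: 46
Blank is in row 3 (0-indexed from top), which is row 1 counting from the bottom (bottom = 1).
46 + 1 = 47, which is odd, so the puzzle is solvable.

Answer: yes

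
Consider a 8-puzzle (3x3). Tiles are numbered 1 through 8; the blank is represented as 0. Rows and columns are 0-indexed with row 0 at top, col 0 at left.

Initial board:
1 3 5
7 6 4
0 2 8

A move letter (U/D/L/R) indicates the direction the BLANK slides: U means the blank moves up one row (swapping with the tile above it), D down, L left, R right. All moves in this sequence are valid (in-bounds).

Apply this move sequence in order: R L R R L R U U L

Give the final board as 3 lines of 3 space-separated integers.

After move 1 (R):
1 3 5
7 6 4
2 0 8

After move 2 (L):
1 3 5
7 6 4
0 2 8

After move 3 (R):
1 3 5
7 6 4
2 0 8

After move 4 (R):
1 3 5
7 6 4
2 8 0

After move 5 (L):
1 3 5
7 6 4
2 0 8

After move 6 (R):
1 3 5
7 6 4
2 8 0

After move 7 (U):
1 3 5
7 6 0
2 8 4

After move 8 (U):
1 3 0
7 6 5
2 8 4

After move 9 (L):
1 0 3
7 6 5
2 8 4

Answer: 1 0 3
7 6 5
2 8 4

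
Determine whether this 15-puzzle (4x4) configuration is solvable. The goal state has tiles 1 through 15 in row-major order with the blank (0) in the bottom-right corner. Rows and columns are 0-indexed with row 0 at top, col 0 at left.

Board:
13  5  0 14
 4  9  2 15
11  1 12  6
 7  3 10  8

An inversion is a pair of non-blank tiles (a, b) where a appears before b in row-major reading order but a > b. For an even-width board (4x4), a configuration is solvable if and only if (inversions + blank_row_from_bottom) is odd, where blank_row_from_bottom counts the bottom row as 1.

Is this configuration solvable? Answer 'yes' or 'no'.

Inversions: 59
Blank is in row 0 (0-indexed from top), which is row 4 counting from the bottom (bottom = 1).
59 + 4 = 63, which is odd, so the puzzle is solvable.

Answer: yes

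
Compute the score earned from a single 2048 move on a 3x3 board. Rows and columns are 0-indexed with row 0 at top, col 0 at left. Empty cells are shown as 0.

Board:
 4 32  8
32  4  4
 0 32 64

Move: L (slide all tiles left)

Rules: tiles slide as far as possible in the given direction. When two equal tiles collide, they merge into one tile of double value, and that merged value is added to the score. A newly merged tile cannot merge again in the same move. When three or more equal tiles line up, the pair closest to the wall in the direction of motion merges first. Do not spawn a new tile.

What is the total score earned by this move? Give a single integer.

Answer: 8

Derivation:
Slide left:
row 0: [4, 32, 8] -> [4, 32, 8]  score +0 (running 0)
row 1: [32, 4, 4] -> [32, 8, 0]  score +8 (running 8)
row 2: [0, 32, 64] -> [32, 64, 0]  score +0 (running 8)
Board after move:
 4 32  8
32  8  0
32 64  0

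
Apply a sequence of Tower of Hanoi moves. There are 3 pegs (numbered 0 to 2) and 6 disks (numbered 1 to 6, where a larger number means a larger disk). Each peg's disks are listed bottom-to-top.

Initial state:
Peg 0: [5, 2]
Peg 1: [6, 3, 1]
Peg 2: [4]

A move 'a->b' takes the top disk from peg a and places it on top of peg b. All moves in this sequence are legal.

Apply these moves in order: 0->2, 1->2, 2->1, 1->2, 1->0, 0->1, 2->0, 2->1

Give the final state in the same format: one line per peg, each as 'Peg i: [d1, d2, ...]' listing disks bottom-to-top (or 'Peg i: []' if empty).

After move 1 (0->2):
Peg 0: [5]
Peg 1: [6, 3, 1]
Peg 2: [4, 2]

After move 2 (1->2):
Peg 0: [5]
Peg 1: [6, 3]
Peg 2: [4, 2, 1]

After move 3 (2->1):
Peg 0: [5]
Peg 1: [6, 3, 1]
Peg 2: [4, 2]

After move 4 (1->2):
Peg 0: [5]
Peg 1: [6, 3]
Peg 2: [4, 2, 1]

After move 5 (1->0):
Peg 0: [5, 3]
Peg 1: [6]
Peg 2: [4, 2, 1]

After move 6 (0->1):
Peg 0: [5]
Peg 1: [6, 3]
Peg 2: [4, 2, 1]

After move 7 (2->0):
Peg 0: [5, 1]
Peg 1: [6, 3]
Peg 2: [4, 2]

After move 8 (2->1):
Peg 0: [5, 1]
Peg 1: [6, 3, 2]
Peg 2: [4]

Answer: Peg 0: [5, 1]
Peg 1: [6, 3, 2]
Peg 2: [4]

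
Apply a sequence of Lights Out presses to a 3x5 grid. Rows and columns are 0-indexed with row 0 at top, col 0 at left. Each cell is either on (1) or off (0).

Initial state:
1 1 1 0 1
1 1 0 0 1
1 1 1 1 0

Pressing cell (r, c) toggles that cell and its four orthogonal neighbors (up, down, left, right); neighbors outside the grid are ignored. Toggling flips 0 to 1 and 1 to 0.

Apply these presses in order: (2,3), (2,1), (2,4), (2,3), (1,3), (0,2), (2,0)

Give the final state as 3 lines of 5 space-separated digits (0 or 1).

After press 1 at (2,3):
1 1 1 0 1
1 1 0 1 1
1 1 0 0 1

After press 2 at (2,1):
1 1 1 0 1
1 0 0 1 1
0 0 1 0 1

After press 3 at (2,4):
1 1 1 0 1
1 0 0 1 0
0 0 1 1 0

After press 4 at (2,3):
1 1 1 0 1
1 0 0 0 0
0 0 0 0 1

After press 5 at (1,3):
1 1 1 1 1
1 0 1 1 1
0 0 0 1 1

After press 6 at (0,2):
1 0 0 0 1
1 0 0 1 1
0 0 0 1 1

After press 7 at (2,0):
1 0 0 0 1
0 0 0 1 1
1 1 0 1 1

Answer: 1 0 0 0 1
0 0 0 1 1
1 1 0 1 1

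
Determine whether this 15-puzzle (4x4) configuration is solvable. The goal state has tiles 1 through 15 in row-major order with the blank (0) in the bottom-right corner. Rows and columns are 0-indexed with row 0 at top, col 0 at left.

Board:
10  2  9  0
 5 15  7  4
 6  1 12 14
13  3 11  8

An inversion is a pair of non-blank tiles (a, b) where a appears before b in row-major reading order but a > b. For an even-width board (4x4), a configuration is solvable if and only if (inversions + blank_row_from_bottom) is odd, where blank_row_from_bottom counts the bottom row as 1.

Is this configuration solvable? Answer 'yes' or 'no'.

Inversions: 49
Blank is in row 0 (0-indexed from top), which is row 4 counting from the bottom (bottom = 1).
49 + 4 = 53, which is odd, so the puzzle is solvable.

Answer: yes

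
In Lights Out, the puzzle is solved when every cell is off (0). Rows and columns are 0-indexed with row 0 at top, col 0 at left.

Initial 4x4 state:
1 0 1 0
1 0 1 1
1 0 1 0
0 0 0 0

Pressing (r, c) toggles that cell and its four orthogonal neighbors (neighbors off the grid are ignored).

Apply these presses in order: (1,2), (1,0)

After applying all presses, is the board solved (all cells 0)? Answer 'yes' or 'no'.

After press 1 at (1,2):
1 0 0 0
1 1 0 0
1 0 0 0
0 0 0 0

After press 2 at (1,0):
0 0 0 0
0 0 0 0
0 0 0 0
0 0 0 0

Lights still on: 0

Answer: yes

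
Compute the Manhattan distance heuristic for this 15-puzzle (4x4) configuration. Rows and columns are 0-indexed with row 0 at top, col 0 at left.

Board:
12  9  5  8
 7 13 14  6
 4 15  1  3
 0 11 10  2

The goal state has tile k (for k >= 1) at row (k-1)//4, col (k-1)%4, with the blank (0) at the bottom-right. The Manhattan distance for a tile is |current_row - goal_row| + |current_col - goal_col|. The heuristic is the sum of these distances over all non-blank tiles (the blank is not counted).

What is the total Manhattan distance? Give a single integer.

Answer: 45

Derivation:
Tile 12: at (0,0), goal (2,3), distance |0-2|+|0-3| = 5
Tile 9: at (0,1), goal (2,0), distance |0-2|+|1-0| = 3
Tile 5: at (0,2), goal (1,0), distance |0-1|+|2-0| = 3
Tile 8: at (0,3), goal (1,3), distance |0-1|+|3-3| = 1
Tile 7: at (1,0), goal (1,2), distance |1-1|+|0-2| = 2
Tile 13: at (1,1), goal (3,0), distance |1-3|+|1-0| = 3
Tile 14: at (1,2), goal (3,1), distance |1-3|+|2-1| = 3
Tile 6: at (1,3), goal (1,1), distance |1-1|+|3-1| = 2
Tile 4: at (2,0), goal (0,3), distance |2-0|+|0-3| = 5
Tile 15: at (2,1), goal (3,2), distance |2-3|+|1-2| = 2
Tile 1: at (2,2), goal (0,0), distance |2-0|+|2-0| = 4
Tile 3: at (2,3), goal (0,2), distance |2-0|+|3-2| = 3
Tile 11: at (3,1), goal (2,2), distance |3-2|+|1-2| = 2
Tile 10: at (3,2), goal (2,1), distance |3-2|+|2-1| = 2
Tile 2: at (3,3), goal (0,1), distance |3-0|+|3-1| = 5
Sum: 5 + 3 + 3 + 1 + 2 + 3 + 3 + 2 + 5 + 2 + 4 + 3 + 2 + 2 + 5 = 45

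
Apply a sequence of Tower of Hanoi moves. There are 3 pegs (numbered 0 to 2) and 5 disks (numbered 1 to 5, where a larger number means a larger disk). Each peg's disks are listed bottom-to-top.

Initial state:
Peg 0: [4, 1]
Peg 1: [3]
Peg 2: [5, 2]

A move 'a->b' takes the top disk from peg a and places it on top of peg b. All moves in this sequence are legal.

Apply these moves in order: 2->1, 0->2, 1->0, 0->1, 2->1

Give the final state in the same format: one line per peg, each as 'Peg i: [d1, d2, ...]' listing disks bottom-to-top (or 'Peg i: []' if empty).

Answer: Peg 0: [4]
Peg 1: [3, 2, 1]
Peg 2: [5]

Derivation:
After move 1 (2->1):
Peg 0: [4, 1]
Peg 1: [3, 2]
Peg 2: [5]

After move 2 (0->2):
Peg 0: [4]
Peg 1: [3, 2]
Peg 2: [5, 1]

After move 3 (1->0):
Peg 0: [4, 2]
Peg 1: [3]
Peg 2: [5, 1]

After move 4 (0->1):
Peg 0: [4]
Peg 1: [3, 2]
Peg 2: [5, 1]

After move 5 (2->1):
Peg 0: [4]
Peg 1: [3, 2, 1]
Peg 2: [5]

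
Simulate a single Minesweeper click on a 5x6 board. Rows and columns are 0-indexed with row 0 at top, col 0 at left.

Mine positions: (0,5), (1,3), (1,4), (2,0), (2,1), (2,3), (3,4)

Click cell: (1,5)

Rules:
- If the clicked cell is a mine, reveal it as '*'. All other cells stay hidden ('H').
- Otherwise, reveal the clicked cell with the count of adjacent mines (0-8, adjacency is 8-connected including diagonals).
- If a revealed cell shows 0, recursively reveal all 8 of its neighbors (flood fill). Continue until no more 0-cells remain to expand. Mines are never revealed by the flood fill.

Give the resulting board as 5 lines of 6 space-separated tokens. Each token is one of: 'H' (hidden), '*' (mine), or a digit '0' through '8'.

H H H H H H
H H H H H 2
H H H H H H
H H H H H H
H H H H H H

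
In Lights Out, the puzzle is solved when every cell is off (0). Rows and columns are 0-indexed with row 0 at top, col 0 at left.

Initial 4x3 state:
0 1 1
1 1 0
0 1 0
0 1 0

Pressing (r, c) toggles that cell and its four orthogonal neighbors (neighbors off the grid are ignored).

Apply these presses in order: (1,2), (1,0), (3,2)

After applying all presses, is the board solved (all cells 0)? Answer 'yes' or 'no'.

Answer: no

Derivation:
After press 1 at (1,2):
0 1 0
1 0 1
0 1 1
0 1 0

After press 2 at (1,0):
1 1 0
0 1 1
1 1 1
0 1 0

After press 3 at (3,2):
1 1 0
0 1 1
1 1 0
0 0 1

Lights still on: 7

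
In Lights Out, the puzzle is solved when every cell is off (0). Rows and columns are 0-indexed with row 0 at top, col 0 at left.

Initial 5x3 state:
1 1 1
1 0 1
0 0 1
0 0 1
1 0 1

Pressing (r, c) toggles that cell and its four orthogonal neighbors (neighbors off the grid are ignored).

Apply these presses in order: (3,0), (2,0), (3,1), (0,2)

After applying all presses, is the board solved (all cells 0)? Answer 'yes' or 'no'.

After press 1 at (3,0):
1 1 1
1 0 1
1 0 1
1 1 1
0 0 1

After press 2 at (2,0):
1 1 1
0 0 1
0 1 1
0 1 1
0 0 1

After press 3 at (3,1):
1 1 1
0 0 1
0 0 1
1 0 0
0 1 1

After press 4 at (0,2):
1 0 0
0 0 0
0 0 1
1 0 0
0 1 1

Lights still on: 5

Answer: no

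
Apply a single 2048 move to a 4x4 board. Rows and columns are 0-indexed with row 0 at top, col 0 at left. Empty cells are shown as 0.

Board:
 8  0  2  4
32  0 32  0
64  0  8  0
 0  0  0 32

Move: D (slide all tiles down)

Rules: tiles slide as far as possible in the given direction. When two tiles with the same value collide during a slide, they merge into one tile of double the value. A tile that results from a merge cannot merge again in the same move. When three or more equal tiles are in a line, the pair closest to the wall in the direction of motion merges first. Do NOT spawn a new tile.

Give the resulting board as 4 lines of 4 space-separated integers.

Slide down:
col 0: [8, 32, 64, 0] -> [0, 8, 32, 64]
col 1: [0, 0, 0, 0] -> [0, 0, 0, 0]
col 2: [2, 32, 8, 0] -> [0, 2, 32, 8]
col 3: [4, 0, 0, 32] -> [0, 0, 4, 32]

Answer:  0  0  0  0
 8  0  2  0
32  0 32  4
64  0  8 32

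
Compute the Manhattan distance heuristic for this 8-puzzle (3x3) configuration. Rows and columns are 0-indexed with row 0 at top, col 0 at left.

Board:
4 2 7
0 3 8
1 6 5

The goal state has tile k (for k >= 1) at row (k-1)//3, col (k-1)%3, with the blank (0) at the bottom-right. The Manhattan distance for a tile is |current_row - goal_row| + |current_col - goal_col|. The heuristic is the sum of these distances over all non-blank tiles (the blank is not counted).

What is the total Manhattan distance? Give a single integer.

Tile 4: (0,0)->(1,0) = 1
Tile 2: (0,1)->(0,1) = 0
Tile 7: (0,2)->(2,0) = 4
Tile 3: (1,1)->(0,2) = 2
Tile 8: (1,2)->(2,1) = 2
Tile 1: (2,0)->(0,0) = 2
Tile 6: (2,1)->(1,2) = 2
Tile 5: (2,2)->(1,1) = 2
Sum: 1 + 0 + 4 + 2 + 2 + 2 + 2 + 2 = 15

Answer: 15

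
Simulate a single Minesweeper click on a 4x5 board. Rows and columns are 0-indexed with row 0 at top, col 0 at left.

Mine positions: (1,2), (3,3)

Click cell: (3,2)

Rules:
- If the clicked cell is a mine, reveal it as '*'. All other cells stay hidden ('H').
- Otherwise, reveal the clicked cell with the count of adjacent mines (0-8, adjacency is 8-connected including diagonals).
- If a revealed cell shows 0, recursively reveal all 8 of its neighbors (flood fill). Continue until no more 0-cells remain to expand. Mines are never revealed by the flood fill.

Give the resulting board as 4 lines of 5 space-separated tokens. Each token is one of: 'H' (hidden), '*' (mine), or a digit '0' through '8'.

H H H H H
H H H H H
H H H H H
H H 1 H H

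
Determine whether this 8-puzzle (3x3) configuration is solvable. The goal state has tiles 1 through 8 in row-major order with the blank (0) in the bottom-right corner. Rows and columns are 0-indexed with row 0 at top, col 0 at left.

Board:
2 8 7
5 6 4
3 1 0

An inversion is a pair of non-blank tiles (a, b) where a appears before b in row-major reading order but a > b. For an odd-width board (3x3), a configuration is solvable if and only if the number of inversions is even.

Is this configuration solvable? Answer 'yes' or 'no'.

Answer: no

Derivation:
Inversions (pairs i<j in row-major order where tile[i] > tile[j] > 0): 21
21 is odd, so the puzzle is not solvable.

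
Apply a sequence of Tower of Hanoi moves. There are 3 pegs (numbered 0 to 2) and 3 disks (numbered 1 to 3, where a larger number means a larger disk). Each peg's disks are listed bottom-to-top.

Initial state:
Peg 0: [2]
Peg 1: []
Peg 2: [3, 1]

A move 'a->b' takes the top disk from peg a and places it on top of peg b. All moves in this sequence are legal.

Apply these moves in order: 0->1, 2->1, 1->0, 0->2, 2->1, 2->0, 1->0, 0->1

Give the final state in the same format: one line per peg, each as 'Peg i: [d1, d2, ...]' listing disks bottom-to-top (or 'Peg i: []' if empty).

Answer: Peg 0: [3]
Peg 1: [2, 1]
Peg 2: []

Derivation:
After move 1 (0->1):
Peg 0: []
Peg 1: [2]
Peg 2: [3, 1]

After move 2 (2->1):
Peg 0: []
Peg 1: [2, 1]
Peg 2: [3]

After move 3 (1->0):
Peg 0: [1]
Peg 1: [2]
Peg 2: [3]

After move 4 (0->2):
Peg 0: []
Peg 1: [2]
Peg 2: [3, 1]

After move 5 (2->1):
Peg 0: []
Peg 1: [2, 1]
Peg 2: [3]

After move 6 (2->0):
Peg 0: [3]
Peg 1: [2, 1]
Peg 2: []

After move 7 (1->0):
Peg 0: [3, 1]
Peg 1: [2]
Peg 2: []

After move 8 (0->1):
Peg 0: [3]
Peg 1: [2, 1]
Peg 2: []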